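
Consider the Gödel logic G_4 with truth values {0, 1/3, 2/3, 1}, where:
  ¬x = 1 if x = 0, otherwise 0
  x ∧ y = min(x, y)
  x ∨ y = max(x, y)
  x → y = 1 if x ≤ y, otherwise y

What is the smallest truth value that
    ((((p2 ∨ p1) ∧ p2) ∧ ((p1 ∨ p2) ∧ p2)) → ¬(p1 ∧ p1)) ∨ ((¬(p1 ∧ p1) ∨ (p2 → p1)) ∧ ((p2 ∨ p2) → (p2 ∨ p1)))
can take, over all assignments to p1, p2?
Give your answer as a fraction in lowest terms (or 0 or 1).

1/3

Take p1 = 1/3, p2 = 2/3:
p2 ∨ p1 = 2/3 ∨ 1/3 = 2/3
(p2 ∨ p1) ∧ p2 = 2/3 ∧ 2/3 = 2/3
p1 ∨ p2 = 1/3 ∨ 2/3 = 2/3
(p1 ∨ p2) ∧ p2 = 2/3 ∧ 2/3 = 2/3
((p2 ∨ p1) ∧ p2) ∧ ((p1 ∨ p2) ∧ p2) = 2/3 ∧ 2/3 = 2/3
p1 ∧ p1 = 1/3 ∧ 1/3 = 1/3
¬(p1 ∧ p1) = ¬1/3 = 0
(((p2 ∨ p1) ∧ p2) ∧ ((p1 ∨ p2) ∧ p2)) → ¬(p1 ∧ p1) = 2/3 → 0 = 0
p1 ∧ p1 = 1/3 ∧ 1/3 = 1/3
¬(p1 ∧ p1) = ¬1/3 = 0
p2 → p1 = 2/3 → 1/3 = 1/3
¬(p1 ∧ p1) ∨ (p2 → p1) = 0 ∨ 1/3 = 1/3
p2 ∨ p2 = 2/3 ∨ 2/3 = 2/3
p2 ∨ p1 = 2/3 ∨ 1/3 = 2/3
(p2 ∨ p2) → (p2 ∨ p1) = 2/3 → 2/3 = 1
(¬(p1 ∧ p1) ∨ (p2 → p1)) ∧ ((p2 ∨ p2) → (p2 ∨ p1)) = 1/3 ∧ 1 = 1/3
((((p2 ∨ p1) ∧ p2) ∧ ((p1 ∨ p2) ∧ p2)) → ¬(p1 ∧ p1)) ∨ ((¬(p1 ∧ p1) ∨ (p2 → p1)) ∧ ((p2 ∨ p2) → (p2 ∨ p1))) = 0 ∨ 1/3 = 1/3
No assignment yields a value below 1/3, so this is the minimum.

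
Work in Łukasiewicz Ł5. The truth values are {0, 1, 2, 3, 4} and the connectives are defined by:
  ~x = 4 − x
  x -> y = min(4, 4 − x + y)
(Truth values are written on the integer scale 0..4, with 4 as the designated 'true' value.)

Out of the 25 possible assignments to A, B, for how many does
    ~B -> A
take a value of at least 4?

15

value 4: 15 assignments (counts)
value 3: 4 assignments
value 2: 3 assignments
value 1: 2 assignments
value 0: 1 assignment
So 15 of the 25 assignments meet the threshold.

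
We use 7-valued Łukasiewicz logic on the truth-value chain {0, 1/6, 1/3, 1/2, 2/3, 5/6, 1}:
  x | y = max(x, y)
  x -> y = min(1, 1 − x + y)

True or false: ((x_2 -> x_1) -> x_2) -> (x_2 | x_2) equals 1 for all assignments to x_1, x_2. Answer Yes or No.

Counterexample: take x_1 = 0, x_2 = 1/6.
x_2 -> x_1 = 1/6 -> 0 = 5/6
(x_2 -> x_1) -> x_2 = 5/6 -> 1/6 = 1/3
x_2 | x_2 = 1/6 | 1/6 = 1/6
((x_2 -> x_1) -> x_2) -> (x_2 | x_2) = 1/3 -> 1/6 = 5/6
This gives 5/6 ≠ 1.

No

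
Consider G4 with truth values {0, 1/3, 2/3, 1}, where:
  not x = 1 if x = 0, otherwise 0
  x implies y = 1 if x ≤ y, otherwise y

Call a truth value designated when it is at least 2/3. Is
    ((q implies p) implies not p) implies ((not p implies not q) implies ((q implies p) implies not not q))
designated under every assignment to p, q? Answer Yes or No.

No

Counterexample: take p = 0, q = 0.
q implies p = 0 implies 0 = 1
not p = not 0 = 1
(q implies p) implies not p = 1 implies 1 = 1
not p = not 0 = 1
not q = not 0 = 1
not p implies not q = 1 implies 1 = 1
q implies p = 0 implies 0 = 1
not q = not 0 = 1
not not q = not 1 = 0
(q implies p) implies not not q = 1 implies 0 = 0
(not p implies not q) implies ((q implies p) implies not not q) = 1 implies 0 = 0
((q implies p) implies not p) implies ((not p implies not q) implies ((q implies p) implies not not q)) = 1 implies 0 = 0
This gives 0, which is below 2/3.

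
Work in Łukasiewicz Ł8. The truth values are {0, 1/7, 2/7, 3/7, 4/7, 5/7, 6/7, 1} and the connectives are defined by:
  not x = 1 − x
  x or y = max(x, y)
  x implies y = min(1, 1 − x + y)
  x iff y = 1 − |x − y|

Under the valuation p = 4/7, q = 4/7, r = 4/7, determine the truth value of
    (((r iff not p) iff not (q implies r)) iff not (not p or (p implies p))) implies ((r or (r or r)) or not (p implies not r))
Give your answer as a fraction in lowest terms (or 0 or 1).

not p = not 4/7 = 3/7
r iff not p = 4/7 iff 3/7 = 6/7
q implies r = 4/7 implies 4/7 = 1
not (q implies r) = not 1 = 0
(r iff not p) iff not (q implies r) = 6/7 iff 0 = 1/7
not p = not 4/7 = 3/7
p implies p = 4/7 implies 4/7 = 1
not p or (p implies p) = 3/7 or 1 = 1
not (not p or (p implies p)) = not 1 = 0
((r iff not p) iff not (q implies r)) iff not (not p or (p implies p)) = 1/7 iff 0 = 6/7
r or r = 4/7 or 4/7 = 4/7
r or (r or r) = 4/7 or 4/7 = 4/7
not r = not 4/7 = 3/7
p implies not r = 4/7 implies 3/7 = 6/7
not (p implies not r) = not 6/7 = 1/7
(r or (r or r)) or not (p implies not r) = 4/7 or 1/7 = 4/7
(((r iff not p) iff not (q implies r)) iff not (not p or (p implies p))) implies ((r or (r or r)) or not (p implies not r)) = 6/7 implies 4/7 = 5/7

5/7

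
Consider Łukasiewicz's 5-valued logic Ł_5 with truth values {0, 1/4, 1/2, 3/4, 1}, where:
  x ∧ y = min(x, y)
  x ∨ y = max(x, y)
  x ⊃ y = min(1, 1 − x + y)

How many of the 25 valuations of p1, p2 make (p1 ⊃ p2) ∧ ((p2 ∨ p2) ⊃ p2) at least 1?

value 1: 15 assignments (counts)
value 3/4: 4 assignments
value 1/2: 3 assignments
value 1/4: 2 assignments
value 0: 1 assignment
So 15 of the 25 assignments meet the threshold.

15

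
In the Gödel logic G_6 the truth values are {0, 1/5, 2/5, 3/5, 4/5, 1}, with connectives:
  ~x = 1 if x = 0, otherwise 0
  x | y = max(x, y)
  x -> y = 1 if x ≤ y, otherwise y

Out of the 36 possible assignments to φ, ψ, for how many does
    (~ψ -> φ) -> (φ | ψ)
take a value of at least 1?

value 1: 16 assignments (counts)
value 4/5: 8 assignments
value 3/5: 6 assignments
value 2/5: 4 assignments
value 1/5: 2 assignments
So 16 of the 36 assignments meet the threshold.

16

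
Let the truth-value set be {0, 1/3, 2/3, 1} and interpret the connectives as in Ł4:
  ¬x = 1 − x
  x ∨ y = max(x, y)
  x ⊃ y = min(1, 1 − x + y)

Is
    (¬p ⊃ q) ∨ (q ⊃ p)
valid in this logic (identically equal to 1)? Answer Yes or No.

Counterexample: take p = 0, q = 1/3.
¬p = ¬0 = 1
¬p ⊃ q = 1 ⊃ 1/3 = 1/3
q ⊃ p = 1/3 ⊃ 0 = 2/3
(¬p ⊃ q) ∨ (q ⊃ p) = 1/3 ∨ 2/3 = 2/3
This gives 2/3 ≠ 1.

No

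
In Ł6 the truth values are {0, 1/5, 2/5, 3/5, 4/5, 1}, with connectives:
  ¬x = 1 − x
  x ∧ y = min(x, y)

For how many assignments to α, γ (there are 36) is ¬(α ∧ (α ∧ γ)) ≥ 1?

11

value 1: 11 assignments (counts)
value 4/5: 9 assignments
value 3/5: 7 assignments
value 2/5: 5 assignments
value 1/5: 3 assignments
value 0: 1 assignment
So 11 of the 36 assignments meet the threshold.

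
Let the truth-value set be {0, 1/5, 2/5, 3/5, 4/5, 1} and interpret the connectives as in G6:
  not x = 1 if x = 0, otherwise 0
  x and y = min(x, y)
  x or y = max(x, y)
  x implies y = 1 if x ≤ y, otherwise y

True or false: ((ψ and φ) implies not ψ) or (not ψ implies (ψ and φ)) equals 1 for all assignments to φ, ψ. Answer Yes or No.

Yes

At φ = 1, ψ = 3/5, for instance:
ψ and φ = 3/5 and 1 = 3/5
not ψ = not 3/5 = 0
(ψ and φ) implies not ψ = 3/5 implies 0 = 0
not ψ implies (ψ and φ) = 0 implies 3/5 = 1
((ψ and φ) implies not ψ) or (not ψ implies (ψ and φ)) = 0 or 1 = 1
and checking the remaining 35 assignments likewise gives ≥ 1 in every case.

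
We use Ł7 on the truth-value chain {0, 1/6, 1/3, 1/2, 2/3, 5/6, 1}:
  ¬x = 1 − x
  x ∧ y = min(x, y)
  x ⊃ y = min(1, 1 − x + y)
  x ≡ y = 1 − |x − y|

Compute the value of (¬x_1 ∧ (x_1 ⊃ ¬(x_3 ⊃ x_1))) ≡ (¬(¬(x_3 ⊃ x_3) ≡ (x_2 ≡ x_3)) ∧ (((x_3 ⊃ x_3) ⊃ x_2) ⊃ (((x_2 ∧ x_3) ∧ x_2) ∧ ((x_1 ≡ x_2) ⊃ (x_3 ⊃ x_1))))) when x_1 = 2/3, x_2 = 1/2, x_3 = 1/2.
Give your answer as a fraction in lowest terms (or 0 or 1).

1/3

¬x_1 = ¬2/3 = 1/3
x_3 ⊃ x_1 = 1/2 ⊃ 2/3 = 1
¬(x_3 ⊃ x_1) = ¬1 = 0
x_1 ⊃ ¬(x_3 ⊃ x_1) = 2/3 ⊃ 0 = 1/3
¬x_1 ∧ (x_1 ⊃ ¬(x_3 ⊃ x_1)) = 1/3 ∧ 1/3 = 1/3
x_3 ⊃ x_3 = 1/2 ⊃ 1/2 = 1
¬(x_3 ⊃ x_3) = ¬1 = 0
x_2 ≡ x_3 = 1/2 ≡ 1/2 = 1
¬(x_3 ⊃ x_3) ≡ (x_2 ≡ x_3) = 0 ≡ 1 = 0
¬(¬(x_3 ⊃ x_3) ≡ (x_2 ≡ x_3)) = ¬0 = 1
x_3 ⊃ x_3 = 1/2 ⊃ 1/2 = 1
(x_3 ⊃ x_3) ⊃ x_2 = 1 ⊃ 1/2 = 1/2
x_2 ∧ x_3 = 1/2 ∧ 1/2 = 1/2
(x_2 ∧ x_3) ∧ x_2 = 1/2 ∧ 1/2 = 1/2
x_1 ≡ x_2 = 2/3 ≡ 1/2 = 5/6
x_3 ⊃ x_1 = 1/2 ⊃ 2/3 = 1
(x_1 ≡ x_2) ⊃ (x_3 ⊃ x_1) = 5/6 ⊃ 1 = 1
((x_2 ∧ x_3) ∧ x_2) ∧ ((x_1 ≡ x_2) ⊃ (x_3 ⊃ x_1)) = 1/2 ∧ 1 = 1/2
((x_3 ⊃ x_3) ⊃ x_2) ⊃ (((x_2 ∧ x_3) ∧ x_2) ∧ ((x_1 ≡ x_2) ⊃ (x_3 ⊃ x_1))) = 1/2 ⊃ 1/2 = 1
¬(¬(x_3 ⊃ x_3) ≡ (x_2 ≡ x_3)) ∧ (((x_3 ⊃ x_3) ⊃ x_2) ⊃ (((x_2 ∧ x_3) ∧ x_2) ∧ ((x_1 ≡ x_2) ⊃ (x_3 ⊃ x_1)))) = 1 ∧ 1 = 1
(¬x_1 ∧ (x_1 ⊃ ¬(x_3 ⊃ x_1))) ≡ (¬(¬(x_3 ⊃ x_3) ≡ (x_2 ≡ x_3)) ∧ (((x_3 ⊃ x_3) ⊃ x_2) ⊃ (((x_2 ∧ x_3) ∧ x_2) ∧ ((x_1 ≡ x_2) ⊃ (x_3 ⊃ x_1))))) = 1/3 ≡ 1 = 1/3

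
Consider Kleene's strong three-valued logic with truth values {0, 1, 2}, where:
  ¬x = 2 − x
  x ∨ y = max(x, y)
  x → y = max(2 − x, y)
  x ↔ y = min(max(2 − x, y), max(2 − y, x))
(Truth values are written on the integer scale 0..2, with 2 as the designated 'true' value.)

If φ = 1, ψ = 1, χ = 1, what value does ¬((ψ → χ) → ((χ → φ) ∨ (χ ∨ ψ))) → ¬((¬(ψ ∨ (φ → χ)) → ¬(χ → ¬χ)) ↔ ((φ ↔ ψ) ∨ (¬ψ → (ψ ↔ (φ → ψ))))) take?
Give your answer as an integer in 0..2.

ψ → χ = 1 → 1 = 1
χ → φ = 1 → 1 = 1
χ ∨ ψ = 1 ∨ 1 = 1
(χ → φ) ∨ (χ ∨ ψ) = 1 ∨ 1 = 1
(ψ → χ) → ((χ → φ) ∨ (χ ∨ ψ)) = 1 → 1 = 1
¬((ψ → χ) → ((χ → φ) ∨ (χ ∨ ψ))) = ¬1 = 1
φ → χ = 1 → 1 = 1
ψ ∨ (φ → χ) = 1 ∨ 1 = 1
¬(ψ ∨ (φ → χ)) = ¬1 = 1
¬χ = ¬1 = 1
χ → ¬χ = 1 → 1 = 1
¬(χ → ¬χ) = ¬1 = 1
¬(ψ ∨ (φ → χ)) → ¬(χ → ¬χ) = 1 → 1 = 1
φ ↔ ψ = 1 ↔ 1 = 1
¬ψ = ¬1 = 1
φ → ψ = 1 → 1 = 1
ψ ↔ (φ → ψ) = 1 ↔ 1 = 1
¬ψ → (ψ ↔ (φ → ψ)) = 1 → 1 = 1
(φ ↔ ψ) ∨ (¬ψ → (ψ ↔ (φ → ψ))) = 1 ∨ 1 = 1
(¬(ψ ∨ (φ → χ)) → ¬(χ → ¬χ)) ↔ ((φ ↔ ψ) ∨ (¬ψ → (ψ ↔ (φ → ψ)))) = 1 ↔ 1 = 1
¬((¬(ψ ∨ (φ → χ)) → ¬(χ → ¬χ)) ↔ ((φ ↔ ψ) ∨ (¬ψ → (ψ ↔ (φ → ψ))))) = ¬1 = 1
¬((ψ → χ) → ((χ → φ) ∨ (χ ∨ ψ))) → ¬((¬(ψ ∨ (φ → χ)) → ¬(χ → ¬χ)) ↔ ((φ ↔ ψ) ∨ (¬ψ → (ψ ↔ (φ → ψ))))) = 1 → 1 = 1

1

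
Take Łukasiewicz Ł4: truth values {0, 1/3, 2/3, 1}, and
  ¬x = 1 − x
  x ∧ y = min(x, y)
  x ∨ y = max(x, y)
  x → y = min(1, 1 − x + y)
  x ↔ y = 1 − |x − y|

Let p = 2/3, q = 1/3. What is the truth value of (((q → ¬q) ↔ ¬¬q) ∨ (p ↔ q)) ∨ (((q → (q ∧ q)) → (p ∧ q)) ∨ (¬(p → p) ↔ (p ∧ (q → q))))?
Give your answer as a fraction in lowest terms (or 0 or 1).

¬q = ¬1/3 = 2/3
q → ¬q = 1/3 → 2/3 = 1
¬q = ¬1/3 = 2/3
¬¬q = ¬2/3 = 1/3
(q → ¬q) ↔ ¬¬q = 1 ↔ 1/3 = 1/3
p ↔ q = 2/3 ↔ 1/3 = 2/3
((q → ¬q) ↔ ¬¬q) ∨ (p ↔ q) = 1/3 ∨ 2/3 = 2/3
q ∧ q = 1/3 ∧ 1/3 = 1/3
q → (q ∧ q) = 1/3 → 1/3 = 1
p ∧ q = 2/3 ∧ 1/3 = 1/3
(q → (q ∧ q)) → (p ∧ q) = 1 → 1/3 = 1/3
p → p = 2/3 → 2/3 = 1
¬(p → p) = ¬1 = 0
q → q = 1/3 → 1/3 = 1
p ∧ (q → q) = 2/3 ∧ 1 = 2/3
¬(p → p) ↔ (p ∧ (q → q)) = 0 ↔ 2/3 = 1/3
((q → (q ∧ q)) → (p ∧ q)) ∨ (¬(p → p) ↔ (p ∧ (q → q))) = 1/3 ∨ 1/3 = 1/3
(((q → ¬q) ↔ ¬¬q) ∨ (p ↔ q)) ∨ (((q → (q ∧ q)) → (p ∧ q)) ∨ (¬(p → p) ↔ (p ∧ (q → q)))) = 2/3 ∨ 1/3 = 2/3

2/3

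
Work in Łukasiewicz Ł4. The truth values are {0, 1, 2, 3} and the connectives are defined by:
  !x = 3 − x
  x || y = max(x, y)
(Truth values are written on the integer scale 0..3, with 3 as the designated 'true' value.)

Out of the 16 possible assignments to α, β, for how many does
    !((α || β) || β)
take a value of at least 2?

4

α = 0, β = 0 ↦ 3  ≥
α = 0, β = 1 ↦ 2  ≥
α = 0, β = 2 ↦ 1  <
α = 0, β = 3 ↦ 0  <
α = 1, β = 0 ↦ 2  ≥
α = 1, β = 1 ↦ 2  ≥
α = 1, β = 2 ↦ 1  <
α = 1, β = 3 ↦ 0  <
α = 2, β = 0 ↦ 1  <
α = 2, β = 1 ↦ 1  <
α = 2, β = 2 ↦ 1  <
α = 2, β = 3 ↦ 0  <
α = 3, β = 0 ↦ 0  <
α = 3, β = 1 ↦ 0  <
α = 3, β = 2 ↦ 0  <
α = 3, β = 3 ↦ 0  <
So 4 of the 16 assignments meet the threshold.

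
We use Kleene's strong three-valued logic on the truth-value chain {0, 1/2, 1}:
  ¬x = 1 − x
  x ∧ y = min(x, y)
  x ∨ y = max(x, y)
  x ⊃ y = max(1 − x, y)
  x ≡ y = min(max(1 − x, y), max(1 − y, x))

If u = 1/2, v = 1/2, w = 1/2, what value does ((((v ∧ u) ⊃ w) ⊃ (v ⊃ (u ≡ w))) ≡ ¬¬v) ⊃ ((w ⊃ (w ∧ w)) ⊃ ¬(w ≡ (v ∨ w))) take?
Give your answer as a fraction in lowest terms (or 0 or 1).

1/2

v ∧ u = 1/2 ∧ 1/2 = 1/2
(v ∧ u) ⊃ w = 1/2 ⊃ 1/2 = 1/2
u ≡ w = 1/2 ≡ 1/2 = 1/2
v ⊃ (u ≡ w) = 1/2 ⊃ 1/2 = 1/2
((v ∧ u) ⊃ w) ⊃ (v ⊃ (u ≡ w)) = 1/2 ⊃ 1/2 = 1/2
¬v = ¬1/2 = 1/2
¬¬v = ¬1/2 = 1/2
(((v ∧ u) ⊃ w) ⊃ (v ⊃ (u ≡ w))) ≡ ¬¬v = 1/2 ≡ 1/2 = 1/2
w ∧ w = 1/2 ∧ 1/2 = 1/2
w ⊃ (w ∧ w) = 1/2 ⊃ 1/2 = 1/2
v ∨ w = 1/2 ∨ 1/2 = 1/2
w ≡ (v ∨ w) = 1/2 ≡ 1/2 = 1/2
¬(w ≡ (v ∨ w)) = ¬1/2 = 1/2
(w ⊃ (w ∧ w)) ⊃ ¬(w ≡ (v ∨ w)) = 1/2 ⊃ 1/2 = 1/2
((((v ∧ u) ⊃ w) ⊃ (v ⊃ (u ≡ w))) ≡ ¬¬v) ⊃ ((w ⊃ (w ∧ w)) ⊃ ¬(w ≡ (v ∨ w))) = 1/2 ⊃ 1/2 = 1/2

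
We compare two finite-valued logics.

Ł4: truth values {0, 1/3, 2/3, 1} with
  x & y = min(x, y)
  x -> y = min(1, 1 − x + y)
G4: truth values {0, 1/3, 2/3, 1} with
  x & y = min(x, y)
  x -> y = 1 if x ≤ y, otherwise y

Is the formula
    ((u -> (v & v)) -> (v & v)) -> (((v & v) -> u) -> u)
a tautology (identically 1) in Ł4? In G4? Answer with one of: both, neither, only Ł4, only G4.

only Ł4

In Ł4: every assignment gives 1 — tautology.
In G4: at u = 1/3, v = 0 the value is 1/3 — not a tautology.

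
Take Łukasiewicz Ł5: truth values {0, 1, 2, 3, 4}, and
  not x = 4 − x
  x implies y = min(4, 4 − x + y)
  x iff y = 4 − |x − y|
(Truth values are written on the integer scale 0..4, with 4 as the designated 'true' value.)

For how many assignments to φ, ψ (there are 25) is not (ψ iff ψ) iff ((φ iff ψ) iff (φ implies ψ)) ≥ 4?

1

value 4: 1 assignment (counts)
value 3: 2 assignments
value 2: 3 assignments
value 1: 4 assignments
value 0: 15 assignments
So 1 of the 25 assignments meets the threshold.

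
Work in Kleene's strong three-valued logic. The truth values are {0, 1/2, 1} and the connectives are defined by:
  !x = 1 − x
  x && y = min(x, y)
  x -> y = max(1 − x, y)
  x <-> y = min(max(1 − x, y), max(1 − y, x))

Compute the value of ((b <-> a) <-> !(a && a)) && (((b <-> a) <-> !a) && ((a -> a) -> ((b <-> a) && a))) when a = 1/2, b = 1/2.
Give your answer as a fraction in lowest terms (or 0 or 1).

b <-> a = 1/2 <-> 1/2 = 1/2
a && a = 1/2 && 1/2 = 1/2
!(a && a) = !1/2 = 1/2
(b <-> a) <-> !(a && a) = 1/2 <-> 1/2 = 1/2
b <-> a = 1/2 <-> 1/2 = 1/2
!a = !1/2 = 1/2
(b <-> a) <-> !a = 1/2 <-> 1/2 = 1/2
a -> a = 1/2 -> 1/2 = 1/2
b <-> a = 1/2 <-> 1/2 = 1/2
(b <-> a) && a = 1/2 && 1/2 = 1/2
(a -> a) -> ((b <-> a) && a) = 1/2 -> 1/2 = 1/2
((b <-> a) <-> !a) && ((a -> a) -> ((b <-> a) && a)) = 1/2 && 1/2 = 1/2
((b <-> a) <-> !(a && a)) && (((b <-> a) <-> !a) && ((a -> a) -> ((b <-> a) && a))) = 1/2 && 1/2 = 1/2

1/2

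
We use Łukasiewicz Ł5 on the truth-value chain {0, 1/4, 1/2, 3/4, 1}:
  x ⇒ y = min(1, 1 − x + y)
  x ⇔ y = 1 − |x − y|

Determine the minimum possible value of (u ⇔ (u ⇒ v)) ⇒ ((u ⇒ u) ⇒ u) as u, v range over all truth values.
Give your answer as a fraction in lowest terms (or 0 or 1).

Take u = 1/2, v = 0:
u ⇒ v = 1/2 ⇒ 0 = 1/2
u ⇔ (u ⇒ v) = 1/2 ⇔ 1/2 = 1
u ⇒ u = 1/2 ⇒ 1/2 = 1
(u ⇒ u) ⇒ u = 1 ⇒ 1/2 = 1/2
(u ⇔ (u ⇒ v)) ⇒ ((u ⇒ u) ⇒ u) = 1 ⇒ 1/2 = 1/2
No assignment yields a value below 1/2, so this is the minimum.

1/2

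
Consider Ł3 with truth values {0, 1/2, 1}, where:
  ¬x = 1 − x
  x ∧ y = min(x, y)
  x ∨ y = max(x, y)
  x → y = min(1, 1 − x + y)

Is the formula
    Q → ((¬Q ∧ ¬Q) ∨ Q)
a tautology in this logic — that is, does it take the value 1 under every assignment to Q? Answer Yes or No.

Yes

Q = 0 ↦ 1
Q = 1/2 ↦ 1
Q = 1 ↦ 1
Every assignment gives a value ≥ 1.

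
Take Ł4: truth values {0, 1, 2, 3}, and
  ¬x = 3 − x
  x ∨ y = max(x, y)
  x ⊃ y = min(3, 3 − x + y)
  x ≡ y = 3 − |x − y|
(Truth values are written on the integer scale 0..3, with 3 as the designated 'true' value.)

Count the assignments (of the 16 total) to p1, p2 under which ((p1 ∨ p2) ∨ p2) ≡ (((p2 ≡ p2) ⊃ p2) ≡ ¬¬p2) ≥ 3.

p1 = 0, p2 = 0 ↦ 0  <
p1 = 0, p2 = 1 ↦ 1  <
p1 = 0, p2 = 2 ↦ 2  <
p1 = 0, p2 = 3 ↦ 3  ≥
p1 = 1, p2 = 0 ↦ 1  <
p1 = 1, p2 = 1 ↦ 1  <
p1 = 1, p2 = 2 ↦ 2  <
p1 = 1, p2 = 3 ↦ 3  ≥
p1 = 2, p2 = 0 ↦ 2  <
p1 = 2, p2 = 1 ↦ 2  <
p1 = 2, p2 = 2 ↦ 2  <
p1 = 2, p2 = 3 ↦ 3  ≥
p1 = 3, p2 = 0 ↦ 3  ≥
p1 = 3, p2 = 1 ↦ 3  ≥
p1 = 3, p2 = 2 ↦ 3  ≥
p1 = 3, p2 = 3 ↦ 3  ≥
So 7 of the 16 assignments meet the threshold.

7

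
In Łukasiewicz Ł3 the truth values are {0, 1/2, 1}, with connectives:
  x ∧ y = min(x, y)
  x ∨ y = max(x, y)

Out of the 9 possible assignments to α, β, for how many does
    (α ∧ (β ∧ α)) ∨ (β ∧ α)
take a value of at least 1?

1

α = 0, β = 0 ↦ 0  <
α = 0, β = 1/2 ↦ 0  <
α = 0, β = 1 ↦ 0  <
α = 1/2, β = 0 ↦ 0  <
α = 1/2, β = 1/2 ↦ 1/2  <
α = 1/2, β = 1 ↦ 1/2  <
α = 1, β = 0 ↦ 0  <
α = 1, β = 1/2 ↦ 1/2  <
α = 1, β = 1 ↦ 1  ≥
So 1 of the 9 assignments meets the threshold.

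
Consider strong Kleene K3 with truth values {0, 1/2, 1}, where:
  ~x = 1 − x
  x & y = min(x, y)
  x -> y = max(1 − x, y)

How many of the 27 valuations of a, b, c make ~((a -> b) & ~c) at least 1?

value 1: 11 assignments (counts)
value 1/2: 11 assignments
value 0: 5 assignments
So 11 of the 27 assignments meet the threshold.

11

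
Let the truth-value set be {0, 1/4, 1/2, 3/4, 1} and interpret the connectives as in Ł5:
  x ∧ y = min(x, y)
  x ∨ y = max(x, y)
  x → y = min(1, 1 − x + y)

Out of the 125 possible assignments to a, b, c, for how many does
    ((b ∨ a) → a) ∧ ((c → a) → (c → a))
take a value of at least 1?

value 1: 75 assignments (counts)
value 3/4: 20 assignments
value 1/2: 15 assignments
value 1/4: 10 assignments
value 0: 5 assignments
So 75 of the 125 assignments meet the threshold.

75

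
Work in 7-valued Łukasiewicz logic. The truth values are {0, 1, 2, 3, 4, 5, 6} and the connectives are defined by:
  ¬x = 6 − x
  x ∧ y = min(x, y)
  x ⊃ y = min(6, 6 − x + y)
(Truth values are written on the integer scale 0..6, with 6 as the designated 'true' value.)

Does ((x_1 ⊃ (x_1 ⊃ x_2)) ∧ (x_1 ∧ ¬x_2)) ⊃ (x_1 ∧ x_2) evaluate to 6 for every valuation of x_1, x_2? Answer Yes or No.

Counterexample: take x_1 = 1, x_2 = 0.
x_1 ⊃ x_2 = 1 ⊃ 0 = 5
x_1 ⊃ (x_1 ⊃ x_2) = 1 ⊃ 5 = 6
¬x_2 = ¬0 = 6
x_1 ∧ ¬x_2 = 1 ∧ 6 = 1
(x_1 ⊃ (x_1 ⊃ x_2)) ∧ (x_1 ∧ ¬x_2) = 6 ∧ 1 = 1
x_1 ∧ x_2 = 1 ∧ 0 = 0
((x_1 ⊃ (x_1 ⊃ x_2)) ∧ (x_1 ∧ ¬x_2)) ⊃ (x_1 ∧ x_2) = 1 ⊃ 0 = 5
This gives 5 ≠ 6.

No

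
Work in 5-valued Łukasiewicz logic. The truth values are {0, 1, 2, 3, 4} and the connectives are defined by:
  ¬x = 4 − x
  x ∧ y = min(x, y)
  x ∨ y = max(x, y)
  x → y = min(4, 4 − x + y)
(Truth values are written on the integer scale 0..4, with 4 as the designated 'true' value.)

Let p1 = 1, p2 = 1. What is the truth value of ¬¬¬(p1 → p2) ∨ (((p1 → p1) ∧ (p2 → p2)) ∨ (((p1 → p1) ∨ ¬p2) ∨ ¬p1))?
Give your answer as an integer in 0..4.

p1 → p2 = 1 → 1 = 4
¬(p1 → p2) = ¬4 = 0
¬¬(p1 → p2) = ¬0 = 4
¬¬¬(p1 → p2) = ¬4 = 0
p1 → p1 = 1 → 1 = 4
p2 → p2 = 1 → 1 = 4
(p1 → p1) ∧ (p2 → p2) = 4 ∧ 4 = 4
p1 → p1 = 1 → 1 = 4
¬p2 = ¬1 = 3
(p1 → p1) ∨ ¬p2 = 4 ∨ 3 = 4
¬p1 = ¬1 = 3
((p1 → p1) ∨ ¬p2) ∨ ¬p1 = 4 ∨ 3 = 4
((p1 → p1) ∧ (p2 → p2)) ∨ (((p1 → p1) ∨ ¬p2) ∨ ¬p1) = 4 ∨ 4 = 4
¬¬¬(p1 → p2) ∨ (((p1 → p1) ∧ (p2 → p2)) ∨ (((p1 → p1) ∨ ¬p2) ∨ ¬p1)) = 0 ∨ 4 = 4

4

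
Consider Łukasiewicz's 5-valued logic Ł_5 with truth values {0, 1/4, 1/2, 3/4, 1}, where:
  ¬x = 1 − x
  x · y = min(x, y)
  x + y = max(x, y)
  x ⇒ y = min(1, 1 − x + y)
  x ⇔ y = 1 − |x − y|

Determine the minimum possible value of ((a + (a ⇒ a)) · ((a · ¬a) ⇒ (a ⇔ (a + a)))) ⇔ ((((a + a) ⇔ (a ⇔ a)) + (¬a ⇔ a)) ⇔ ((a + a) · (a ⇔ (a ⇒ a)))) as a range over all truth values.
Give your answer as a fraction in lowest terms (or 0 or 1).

1/2

Take a = 1/2:
a ⇒ a = 1/2 ⇒ 1/2 = 1
a + (a ⇒ a) = 1/2 + 1 = 1
¬a = ¬1/2 = 1/2
a · ¬a = 1/2 · 1/2 = 1/2
a + a = 1/2 + 1/2 = 1/2
a ⇔ (a + a) = 1/2 ⇔ 1/2 = 1
(a · ¬a) ⇒ (a ⇔ (a + a)) = 1/2 ⇒ 1 = 1
(a + (a ⇒ a)) · ((a · ¬a) ⇒ (a ⇔ (a + a))) = 1 · 1 = 1
a + a = 1/2 + 1/2 = 1/2
a ⇔ a = 1/2 ⇔ 1/2 = 1
(a + a) ⇔ (a ⇔ a) = 1/2 ⇔ 1 = 1/2
¬a = ¬1/2 = 1/2
¬a ⇔ a = 1/2 ⇔ 1/2 = 1
((a + a) ⇔ (a ⇔ a)) + (¬a ⇔ a) = 1/2 + 1 = 1
a + a = 1/2 + 1/2 = 1/2
a ⇒ a = 1/2 ⇒ 1/2 = 1
a ⇔ (a ⇒ a) = 1/2 ⇔ 1 = 1/2
(a + a) · (a ⇔ (a ⇒ a)) = 1/2 · 1/2 = 1/2
(((a + a) ⇔ (a ⇔ a)) + (¬a ⇔ a)) ⇔ ((a + a) · (a ⇔ (a ⇒ a))) = 1 ⇔ 1/2 = 1/2
((a + (a ⇒ a)) · ((a · ¬a) ⇒ (a ⇔ (a + a)))) ⇔ ((((a + a) ⇔ (a ⇔ a)) + (¬a ⇔ a)) ⇔ ((a + a) · (a ⇔ (a ⇒ a)))) = 1 ⇔ 1/2 = 1/2
No assignment yields a value below 1/2, so this is the minimum.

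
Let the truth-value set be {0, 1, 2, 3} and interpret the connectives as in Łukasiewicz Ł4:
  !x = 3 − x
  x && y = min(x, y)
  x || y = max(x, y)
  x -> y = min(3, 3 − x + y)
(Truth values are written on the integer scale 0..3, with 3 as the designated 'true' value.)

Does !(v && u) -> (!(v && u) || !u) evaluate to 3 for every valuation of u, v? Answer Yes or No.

u = 0, v = 0 ↦ 3
u = 0, v = 1 ↦ 3
u = 0, v = 2 ↦ 3
u = 0, v = 3 ↦ 3
u = 1, v = 0 ↦ 3
u = 1, v = 1 ↦ 3
u = 1, v = 2 ↦ 3
u = 1, v = 3 ↦ 3
u = 2, v = 0 ↦ 3
u = 2, v = 1 ↦ 3
u = 2, v = 2 ↦ 3
u = 2, v = 3 ↦ 3
u = 3, v = 0 ↦ 3
u = 3, v = 1 ↦ 3
u = 3, v = 2 ↦ 3
u = 3, v = 3 ↦ 3
Every assignment gives a value ≥ 3.

Yes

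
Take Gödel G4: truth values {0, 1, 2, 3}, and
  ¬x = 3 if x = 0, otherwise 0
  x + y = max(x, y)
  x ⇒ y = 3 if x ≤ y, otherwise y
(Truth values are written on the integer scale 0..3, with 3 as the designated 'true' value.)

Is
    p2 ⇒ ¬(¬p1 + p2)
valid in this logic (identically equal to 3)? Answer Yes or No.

No

Counterexample: take p1 = 0, p2 = 1.
¬p1 = ¬0 = 3
¬p1 + p2 = 3 + 1 = 3
¬(¬p1 + p2) = ¬3 = 0
p2 ⇒ ¬(¬p1 + p2) = 1 ⇒ 0 = 0
This gives 0 ≠ 3.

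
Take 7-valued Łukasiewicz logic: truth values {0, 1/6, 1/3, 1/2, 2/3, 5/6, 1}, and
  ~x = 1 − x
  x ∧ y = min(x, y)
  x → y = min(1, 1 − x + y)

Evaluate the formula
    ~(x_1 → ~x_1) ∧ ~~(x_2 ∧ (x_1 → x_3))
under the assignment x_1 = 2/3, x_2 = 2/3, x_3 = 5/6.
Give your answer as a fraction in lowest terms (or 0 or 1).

~x_1 = ~2/3 = 1/3
x_1 → ~x_1 = 2/3 → 1/3 = 2/3
~(x_1 → ~x_1) = ~2/3 = 1/3
x_1 → x_3 = 2/3 → 5/6 = 1
x_2 ∧ (x_1 → x_3) = 2/3 ∧ 1 = 2/3
~(x_2 ∧ (x_1 → x_3)) = ~2/3 = 1/3
~~(x_2 ∧ (x_1 → x_3)) = ~1/3 = 2/3
~(x_1 → ~x_1) ∧ ~~(x_2 ∧ (x_1 → x_3)) = 1/3 ∧ 2/3 = 1/3

1/3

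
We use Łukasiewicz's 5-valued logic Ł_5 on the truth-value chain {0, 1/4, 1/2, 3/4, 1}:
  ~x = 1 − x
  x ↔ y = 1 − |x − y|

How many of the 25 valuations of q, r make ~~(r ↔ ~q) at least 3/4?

value 1: 5 assignments (counts)
value 3/4: 8 assignments (counts)
value 1/2: 6 assignments
value 1/4: 4 assignments
value 0: 2 assignments
So 13 of the 25 assignments meet the threshold.

13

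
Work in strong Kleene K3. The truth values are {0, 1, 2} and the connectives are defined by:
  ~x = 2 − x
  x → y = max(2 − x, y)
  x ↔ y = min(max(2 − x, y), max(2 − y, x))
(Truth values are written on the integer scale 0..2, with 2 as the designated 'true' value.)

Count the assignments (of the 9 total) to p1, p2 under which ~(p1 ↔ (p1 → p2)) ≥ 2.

4

p1 = 0, p2 = 0 ↦ 2  ≥
p1 = 0, p2 = 1 ↦ 2  ≥
p1 = 0, p2 = 2 ↦ 2  ≥
p1 = 1, p2 = 0 ↦ 1  <
p1 = 1, p2 = 1 ↦ 1  <
p1 = 1, p2 = 2 ↦ 1  <
p1 = 2, p2 = 0 ↦ 2  ≥
p1 = 2, p2 = 1 ↦ 1  <
p1 = 2, p2 = 2 ↦ 0  <
So 4 of the 9 assignments meet the threshold.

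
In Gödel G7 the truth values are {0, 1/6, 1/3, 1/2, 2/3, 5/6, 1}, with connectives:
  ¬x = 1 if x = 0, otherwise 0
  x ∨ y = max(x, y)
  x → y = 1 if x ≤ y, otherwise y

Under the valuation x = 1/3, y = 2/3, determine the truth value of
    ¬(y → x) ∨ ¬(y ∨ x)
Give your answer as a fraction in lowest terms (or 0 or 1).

0

y → x = 2/3 → 1/3 = 1/3
¬(y → x) = ¬1/3 = 0
y ∨ x = 2/3 ∨ 1/3 = 2/3
¬(y ∨ x) = ¬2/3 = 0
¬(y → x) ∨ ¬(y ∨ x) = 0 ∨ 0 = 0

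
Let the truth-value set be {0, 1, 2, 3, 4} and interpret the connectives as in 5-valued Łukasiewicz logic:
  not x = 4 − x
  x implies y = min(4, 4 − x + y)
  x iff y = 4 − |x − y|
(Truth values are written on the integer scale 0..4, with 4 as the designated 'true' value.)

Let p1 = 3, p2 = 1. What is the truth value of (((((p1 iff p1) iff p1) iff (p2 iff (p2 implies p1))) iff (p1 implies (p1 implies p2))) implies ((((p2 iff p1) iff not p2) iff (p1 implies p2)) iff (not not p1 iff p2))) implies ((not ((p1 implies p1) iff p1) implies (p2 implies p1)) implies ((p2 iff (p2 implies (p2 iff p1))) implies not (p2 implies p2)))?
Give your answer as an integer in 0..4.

p1 iff p1 = 3 iff 3 = 4
(p1 iff p1) iff p1 = 4 iff 3 = 3
p2 implies p1 = 1 implies 3 = 4
p2 iff (p2 implies p1) = 1 iff 4 = 1
((p1 iff p1) iff p1) iff (p2 iff (p2 implies p1)) = 3 iff 1 = 2
p1 implies p2 = 3 implies 1 = 2
p1 implies (p1 implies p2) = 3 implies 2 = 3
(((p1 iff p1) iff p1) iff (p2 iff (p2 implies p1))) iff (p1 implies (p1 implies p2)) = 2 iff 3 = 3
p2 iff p1 = 1 iff 3 = 2
not p2 = not 1 = 3
(p2 iff p1) iff not p2 = 2 iff 3 = 3
p1 implies p2 = 3 implies 1 = 2
((p2 iff p1) iff not p2) iff (p1 implies p2) = 3 iff 2 = 3
not p1 = not 3 = 1
not not p1 = not 1 = 3
not not p1 iff p2 = 3 iff 1 = 2
(((p2 iff p1) iff not p2) iff (p1 implies p2)) iff (not not p1 iff p2) = 3 iff 2 = 3
((((p1 iff p1) iff p1) iff (p2 iff (p2 implies p1))) iff (p1 implies (p1 implies p2))) implies ((((p2 iff p1) iff not p2) iff (p1 implies p2)) iff (not not p1 iff p2)) = 3 implies 3 = 4
p1 implies p1 = 3 implies 3 = 4
(p1 implies p1) iff p1 = 4 iff 3 = 3
not ((p1 implies p1) iff p1) = not 3 = 1
p2 implies p1 = 1 implies 3 = 4
not ((p1 implies p1) iff p1) implies (p2 implies p1) = 1 implies 4 = 4
p2 iff p1 = 1 iff 3 = 2
p2 implies (p2 iff p1) = 1 implies 2 = 4
p2 iff (p2 implies (p2 iff p1)) = 1 iff 4 = 1
p2 implies p2 = 1 implies 1 = 4
not (p2 implies p2) = not 4 = 0
(p2 iff (p2 implies (p2 iff p1))) implies not (p2 implies p2) = 1 implies 0 = 3
(not ((p1 implies p1) iff p1) implies (p2 implies p1)) implies ((p2 iff (p2 implies (p2 iff p1))) implies not (p2 implies p2)) = 4 implies 3 = 3
(((((p1 iff p1) iff p1) iff (p2 iff (p2 implies p1))) iff (p1 implies (p1 implies p2))) implies ((((p2 iff p1) iff not p2) iff (p1 implies p2)) iff (not not p1 iff p2))) implies ((not ((p1 implies p1) iff p1) implies (p2 implies p1)) implies ((p2 iff (p2 implies (p2 iff p1))) implies not (p2 implies p2))) = 4 implies 3 = 3

3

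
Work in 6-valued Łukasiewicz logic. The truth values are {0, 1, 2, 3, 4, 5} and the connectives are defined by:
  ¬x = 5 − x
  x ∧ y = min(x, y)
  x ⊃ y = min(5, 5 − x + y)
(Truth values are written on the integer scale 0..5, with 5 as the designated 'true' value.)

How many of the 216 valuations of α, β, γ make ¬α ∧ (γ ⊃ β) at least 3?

90

value 5: 21 assignments (counts)
value 4: 31 assignments (counts)
value 3: 38 assignments (counts)
value 2: 42 assignments
value 1: 43 assignments
value 0: 41 assignments
So 90 of the 216 assignments meet the threshold.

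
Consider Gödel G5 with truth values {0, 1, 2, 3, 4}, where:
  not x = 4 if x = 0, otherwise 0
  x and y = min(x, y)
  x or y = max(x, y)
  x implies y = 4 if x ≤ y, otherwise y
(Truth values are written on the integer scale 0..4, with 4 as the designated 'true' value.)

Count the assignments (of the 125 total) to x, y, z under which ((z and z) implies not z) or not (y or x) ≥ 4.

value 4: 29 assignments (counts)
value 0: 96 assignments
So 29 of the 125 assignments meet the threshold.

29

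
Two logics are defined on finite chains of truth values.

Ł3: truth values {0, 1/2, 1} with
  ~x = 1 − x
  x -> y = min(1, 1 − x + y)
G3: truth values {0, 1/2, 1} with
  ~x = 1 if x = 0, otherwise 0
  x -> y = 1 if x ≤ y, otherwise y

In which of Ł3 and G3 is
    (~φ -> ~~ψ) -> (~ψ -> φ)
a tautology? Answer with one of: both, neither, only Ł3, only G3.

only Ł3

In Ł3: every assignment gives 1 — tautology.
In G3: at φ = 1/2, ψ = 0 the value is 1/2 — not a tautology.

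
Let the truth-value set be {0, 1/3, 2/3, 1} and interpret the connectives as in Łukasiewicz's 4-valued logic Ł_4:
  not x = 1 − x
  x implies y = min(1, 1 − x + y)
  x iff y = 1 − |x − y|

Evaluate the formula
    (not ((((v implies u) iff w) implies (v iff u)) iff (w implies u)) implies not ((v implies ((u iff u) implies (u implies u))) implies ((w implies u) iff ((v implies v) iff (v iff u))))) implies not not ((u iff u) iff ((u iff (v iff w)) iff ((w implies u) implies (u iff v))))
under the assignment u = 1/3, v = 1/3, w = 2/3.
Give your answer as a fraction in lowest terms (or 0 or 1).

2/3

v implies u = 1/3 implies 1/3 = 1
(v implies u) iff w = 1 iff 2/3 = 2/3
v iff u = 1/3 iff 1/3 = 1
((v implies u) iff w) implies (v iff u) = 2/3 implies 1 = 1
w implies u = 2/3 implies 1/3 = 2/3
(((v implies u) iff w) implies (v iff u)) iff (w implies u) = 1 iff 2/3 = 2/3
not ((((v implies u) iff w) implies (v iff u)) iff (w implies u)) = not 2/3 = 1/3
u iff u = 1/3 iff 1/3 = 1
u implies u = 1/3 implies 1/3 = 1
(u iff u) implies (u implies u) = 1 implies 1 = 1
v implies ((u iff u) implies (u implies u)) = 1/3 implies 1 = 1
w implies u = 2/3 implies 1/3 = 2/3
v implies v = 1/3 implies 1/3 = 1
v iff u = 1/3 iff 1/3 = 1
(v implies v) iff (v iff u) = 1 iff 1 = 1
(w implies u) iff ((v implies v) iff (v iff u)) = 2/3 iff 1 = 2/3
(v implies ((u iff u) implies (u implies u))) implies ((w implies u) iff ((v implies v) iff (v iff u))) = 1 implies 2/3 = 2/3
not ((v implies ((u iff u) implies (u implies u))) implies ((w implies u) iff ((v implies v) iff (v iff u)))) = not 2/3 = 1/3
not ((((v implies u) iff w) implies (v iff u)) iff (w implies u)) implies not ((v implies ((u iff u) implies (u implies u))) implies ((w implies u) iff ((v implies v) iff (v iff u)))) = 1/3 implies 1/3 = 1
u iff u = 1/3 iff 1/3 = 1
v iff w = 1/3 iff 2/3 = 2/3
u iff (v iff w) = 1/3 iff 2/3 = 2/3
w implies u = 2/3 implies 1/3 = 2/3
u iff v = 1/3 iff 1/3 = 1
(w implies u) implies (u iff v) = 2/3 implies 1 = 1
(u iff (v iff w)) iff ((w implies u) implies (u iff v)) = 2/3 iff 1 = 2/3
(u iff u) iff ((u iff (v iff w)) iff ((w implies u) implies (u iff v))) = 1 iff 2/3 = 2/3
not ((u iff u) iff ((u iff (v iff w)) iff ((w implies u) implies (u iff v)))) = not 2/3 = 1/3
not not ((u iff u) iff ((u iff (v iff w)) iff ((w implies u) implies (u iff v)))) = not 1/3 = 2/3
(not ((((v implies u) iff w) implies (v iff u)) iff (w implies u)) implies not ((v implies ((u iff u) implies (u implies u))) implies ((w implies u) iff ((v implies v) iff (v iff u))))) implies not not ((u iff u) iff ((u iff (v iff w)) iff ((w implies u) implies (u iff v)))) = 1 implies 2/3 = 2/3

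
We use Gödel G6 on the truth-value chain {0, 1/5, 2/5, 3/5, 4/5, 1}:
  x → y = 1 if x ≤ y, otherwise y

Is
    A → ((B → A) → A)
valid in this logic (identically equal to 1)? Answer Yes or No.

At A = 1, B = 2/5, for instance:
B → A = 2/5 → 1 = 1
(B → A) → A = 1 → 1 = 1
A → ((B → A) → A) = 1 → 1 = 1
and checking the remaining 35 assignments likewise gives ≥ 1 in every case.

Yes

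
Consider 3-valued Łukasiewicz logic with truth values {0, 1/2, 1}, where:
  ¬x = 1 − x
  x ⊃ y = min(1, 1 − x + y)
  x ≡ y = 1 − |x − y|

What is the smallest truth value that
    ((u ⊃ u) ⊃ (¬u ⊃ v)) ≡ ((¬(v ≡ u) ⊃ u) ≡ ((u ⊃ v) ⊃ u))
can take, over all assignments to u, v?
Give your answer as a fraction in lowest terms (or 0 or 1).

1/2

Take u = 1/2, v = 0:
u ⊃ u = 1/2 ⊃ 1/2 = 1
¬u = ¬1/2 = 1/2
¬u ⊃ v = 1/2 ⊃ 0 = 1/2
(u ⊃ u) ⊃ (¬u ⊃ v) = 1 ⊃ 1/2 = 1/2
v ≡ u = 0 ≡ 1/2 = 1/2
¬(v ≡ u) = ¬1/2 = 1/2
¬(v ≡ u) ⊃ u = 1/2 ⊃ 1/2 = 1
u ⊃ v = 1/2 ⊃ 0 = 1/2
(u ⊃ v) ⊃ u = 1/2 ⊃ 1/2 = 1
(¬(v ≡ u) ⊃ u) ≡ ((u ⊃ v) ⊃ u) = 1 ≡ 1 = 1
((u ⊃ u) ⊃ (¬u ⊃ v)) ≡ ((¬(v ≡ u) ⊃ u) ≡ ((u ⊃ v) ⊃ u)) = 1/2 ≡ 1 = 1/2
No assignment yields a value below 1/2, so this is the minimum.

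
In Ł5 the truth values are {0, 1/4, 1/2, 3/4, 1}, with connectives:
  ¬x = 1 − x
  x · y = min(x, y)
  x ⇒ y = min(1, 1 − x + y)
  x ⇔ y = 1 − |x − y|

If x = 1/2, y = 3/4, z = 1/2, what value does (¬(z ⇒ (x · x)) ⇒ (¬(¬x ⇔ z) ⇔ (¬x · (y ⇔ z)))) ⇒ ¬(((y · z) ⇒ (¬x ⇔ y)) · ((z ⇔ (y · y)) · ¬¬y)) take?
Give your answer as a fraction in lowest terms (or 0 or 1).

1/4

x · x = 1/2 · 1/2 = 1/2
z ⇒ (x · x) = 1/2 ⇒ 1/2 = 1
¬(z ⇒ (x · x)) = ¬1 = 0
¬x = ¬1/2 = 1/2
¬x ⇔ z = 1/2 ⇔ 1/2 = 1
¬(¬x ⇔ z) = ¬1 = 0
¬x = ¬1/2 = 1/2
y ⇔ z = 3/4 ⇔ 1/2 = 3/4
¬x · (y ⇔ z) = 1/2 · 3/4 = 1/2
¬(¬x ⇔ z) ⇔ (¬x · (y ⇔ z)) = 0 ⇔ 1/2 = 1/2
¬(z ⇒ (x · x)) ⇒ (¬(¬x ⇔ z) ⇔ (¬x · (y ⇔ z))) = 0 ⇒ 1/2 = 1
y · z = 3/4 · 1/2 = 1/2
¬x = ¬1/2 = 1/2
¬x ⇔ y = 1/2 ⇔ 3/4 = 3/4
(y · z) ⇒ (¬x ⇔ y) = 1/2 ⇒ 3/4 = 1
y · y = 3/4 · 3/4 = 3/4
z ⇔ (y · y) = 1/2 ⇔ 3/4 = 3/4
¬y = ¬3/4 = 1/4
¬¬y = ¬1/4 = 3/4
(z ⇔ (y · y)) · ¬¬y = 3/4 · 3/4 = 3/4
((y · z) ⇒ (¬x ⇔ y)) · ((z ⇔ (y · y)) · ¬¬y) = 1 · 3/4 = 3/4
¬(((y · z) ⇒ (¬x ⇔ y)) · ((z ⇔ (y · y)) · ¬¬y)) = ¬3/4 = 1/4
(¬(z ⇒ (x · x)) ⇒ (¬(¬x ⇔ z) ⇔ (¬x · (y ⇔ z)))) ⇒ ¬(((y · z) ⇒ (¬x ⇔ y)) · ((z ⇔ (y · y)) · ¬¬y)) = 1 ⇒ 1/4 = 1/4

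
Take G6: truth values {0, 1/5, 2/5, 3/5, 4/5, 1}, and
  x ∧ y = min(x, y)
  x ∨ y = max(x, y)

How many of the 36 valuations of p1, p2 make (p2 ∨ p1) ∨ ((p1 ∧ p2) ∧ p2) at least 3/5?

value 1: 11 assignments (counts)
value 4/5: 9 assignments (counts)
value 3/5: 7 assignments (counts)
value 2/5: 5 assignments
value 1/5: 3 assignments
value 0: 1 assignment
So 27 of the 36 assignments meet the threshold.

27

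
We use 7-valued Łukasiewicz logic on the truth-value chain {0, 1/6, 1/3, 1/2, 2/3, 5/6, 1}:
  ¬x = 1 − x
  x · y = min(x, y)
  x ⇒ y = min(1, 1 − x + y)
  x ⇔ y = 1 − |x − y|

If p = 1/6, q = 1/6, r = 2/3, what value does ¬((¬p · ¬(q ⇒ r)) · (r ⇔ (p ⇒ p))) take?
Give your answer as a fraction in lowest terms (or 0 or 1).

1

¬p = ¬1/6 = 5/6
q ⇒ r = 1/6 ⇒ 2/3 = 1
¬(q ⇒ r) = ¬1 = 0
¬p · ¬(q ⇒ r) = 5/6 · 0 = 0
p ⇒ p = 1/6 ⇒ 1/6 = 1
r ⇔ (p ⇒ p) = 2/3 ⇔ 1 = 2/3
(¬p · ¬(q ⇒ r)) · (r ⇔ (p ⇒ p)) = 0 · 2/3 = 0
¬((¬p · ¬(q ⇒ r)) · (r ⇔ (p ⇒ p))) = ¬0 = 1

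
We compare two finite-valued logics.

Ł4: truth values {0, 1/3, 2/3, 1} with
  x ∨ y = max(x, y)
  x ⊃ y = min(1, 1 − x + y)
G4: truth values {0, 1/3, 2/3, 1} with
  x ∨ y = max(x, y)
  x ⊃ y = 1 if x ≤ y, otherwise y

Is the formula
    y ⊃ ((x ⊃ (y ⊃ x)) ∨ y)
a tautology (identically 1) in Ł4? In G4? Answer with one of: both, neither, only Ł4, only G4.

In Ł4: every assignment gives 1 — tautology.
In G4: every assignment gives 1 — tautology.

both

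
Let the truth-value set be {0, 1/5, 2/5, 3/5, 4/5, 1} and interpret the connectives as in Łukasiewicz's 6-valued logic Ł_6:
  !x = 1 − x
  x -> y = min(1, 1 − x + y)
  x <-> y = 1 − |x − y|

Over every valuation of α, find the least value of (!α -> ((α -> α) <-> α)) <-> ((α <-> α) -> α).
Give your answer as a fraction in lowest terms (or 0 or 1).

3/5

Take α = 2/5:
!α = !2/5 = 3/5
α -> α = 2/5 -> 2/5 = 1
(α -> α) <-> α = 1 <-> 2/5 = 2/5
!α -> ((α -> α) <-> α) = 3/5 -> 2/5 = 4/5
α <-> α = 2/5 <-> 2/5 = 1
(α <-> α) -> α = 1 -> 2/5 = 2/5
(!α -> ((α -> α) <-> α)) <-> ((α <-> α) -> α) = 4/5 <-> 2/5 = 3/5
No assignment yields a value below 3/5, so this is the minimum.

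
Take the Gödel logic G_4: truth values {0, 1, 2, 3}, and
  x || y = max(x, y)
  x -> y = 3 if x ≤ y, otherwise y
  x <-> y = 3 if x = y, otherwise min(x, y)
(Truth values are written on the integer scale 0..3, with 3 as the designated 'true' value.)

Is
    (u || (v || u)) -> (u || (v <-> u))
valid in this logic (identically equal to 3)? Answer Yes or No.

No

Counterexample: take u = 0, v = 1.
v || u = 1 || 0 = 1
u || (v || u) = 0 || 1 = 1
v <-> u = 1 <-> 0 = 0
u || (v <-> u) = 0 || 0 = 0
(u || (v || u)) -> (u || (v <-> u)) = 1 -> 0 = 0
This gives 0 ≠ 3.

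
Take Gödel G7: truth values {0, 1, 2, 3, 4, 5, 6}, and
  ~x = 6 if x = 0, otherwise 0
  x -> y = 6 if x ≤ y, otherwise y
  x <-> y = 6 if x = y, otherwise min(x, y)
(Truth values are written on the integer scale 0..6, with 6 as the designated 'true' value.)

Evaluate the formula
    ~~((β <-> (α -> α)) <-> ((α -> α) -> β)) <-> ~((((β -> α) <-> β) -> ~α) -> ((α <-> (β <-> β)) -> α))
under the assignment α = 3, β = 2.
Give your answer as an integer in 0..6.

α -> α = 3 -> 3 = 6
β <-> (α -> α) = 2 <-> 6 = 2
α -> α = 3 -> 3 = 6
(α -> α) -> β = 6 -> 2 = 2
(β <-> (α -> α)) <-> ((α -> α) -> β) = 2 <-> 2 = 6
~((β <-> (α -> α)) <-> ((α -> α) -> β)) = ~6 = 0
~~((β <-> (α -> α)) <-> ((α -> α) -> β)) = ~0 = 6
β -> α = 2 -> 3 = 6
(β -> α) <-> β = 6 <-> 2 = 2
~α = ~3 = 0
((β -> α) <-> β) -> ~α = 2 -> 0 = 0
β <-> β = 2 <-> 2 = 6
α <-> (β <-> β) = 3 <-> 6 = 3
(α <-> (β <-> β)) -> α = 3 -> 3 = 6
(((β -> α) <-> β) -> ~α) -> ((α <-> (β <-> β)) -> α) = 0 -> 6 = 6
~((((β -> α) <-> β) -> ~α) -> ((α <-> (β <-> β)) -> α)) = ~6 = 0
~~((β <-> (α -> α)) <-> ((α -> α) -> β)) <-> ~((((β -> α) <-> β) -> ~α) -> ((α <-> (β <-> β)) -> α)) = 6 <-> 0 = 0

0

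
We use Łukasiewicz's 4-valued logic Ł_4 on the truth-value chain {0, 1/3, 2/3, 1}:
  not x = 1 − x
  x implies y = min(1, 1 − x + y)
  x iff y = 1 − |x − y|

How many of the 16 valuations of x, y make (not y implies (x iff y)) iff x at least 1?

x = 0, y = 0 ↦ 0  <
x = 0, y = 1/3 ↦ 0  <
x = 0, y = 2/3 ↦ 0  <
x = 0, y = 1 ↦ 0  <
x = 1/3, y = 0 ↦ 2/3  <
x = 1/3, y = 1/3 ↦ 1/3  <
x = 1/3, y = 2/3 ↦ 1/3  <
x = 1/3, y = 1 ↦ 1/3  <
x = 2/3, y = 0 ↦ 2/3  <
x = 2/3, y = 1/3 ↦ 2/3  <
x = 2/3, y = 2/3 ↦ 2/3  <
x = 2/3, y = 1 ↦ 2/3  <
x = 1, y = 0 ↦ 0  <
x = 1, y = 1/3 ↦ 2/3  <
x = 1, y = 2/3 ↦ 1  ≥
x = 1, y = 1 ↦ 1  ≥
So 2 of the 16 assignments meet the threshold.

2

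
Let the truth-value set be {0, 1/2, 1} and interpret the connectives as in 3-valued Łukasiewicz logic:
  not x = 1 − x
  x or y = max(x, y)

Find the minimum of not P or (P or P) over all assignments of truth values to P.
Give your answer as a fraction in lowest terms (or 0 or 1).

1/2

Take P = 1/2:
not P = not 1/2 = 1/2
P or P = 1/2 or 1/2 = 1/2
not P or (P or P) = 1/2 or 1/2 = 1/2
No assignment yields a value below 1/2, so this is the minimum.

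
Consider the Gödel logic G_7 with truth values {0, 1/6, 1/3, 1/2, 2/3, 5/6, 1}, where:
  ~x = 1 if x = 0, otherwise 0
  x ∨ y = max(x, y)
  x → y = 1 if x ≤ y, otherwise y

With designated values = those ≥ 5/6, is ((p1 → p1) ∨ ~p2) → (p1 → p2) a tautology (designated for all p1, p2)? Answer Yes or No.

Counterexample: take p1 = 1/6, p2 = 0.
p1 → p1 = 1/6 → 1/6 = 1
~p2 = ~0 = 1
(p1 → p1) ∨ ~p2 = 1 ∨ 1 = 1
p1 → p2 = 1/6 → 0 = 0
((p1 → p1) ∨ ~p2) → (p1 → p2) = 1 → 0 = 0
This gives 0, which is below 5/6.

No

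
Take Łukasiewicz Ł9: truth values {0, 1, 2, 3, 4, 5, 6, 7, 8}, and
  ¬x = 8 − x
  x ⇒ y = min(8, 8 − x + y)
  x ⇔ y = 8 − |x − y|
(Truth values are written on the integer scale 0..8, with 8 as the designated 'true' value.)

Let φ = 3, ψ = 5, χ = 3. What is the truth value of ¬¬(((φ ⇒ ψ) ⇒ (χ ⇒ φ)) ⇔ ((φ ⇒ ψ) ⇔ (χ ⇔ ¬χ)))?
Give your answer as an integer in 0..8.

φ ⇒ ψ = 3 ⇒ 5 = 8
χ ⇒ φ = 3 ⇒ 3 = 8
(φ ⇒ ψ) ⇒ (χ ⇒ φ) = 8 ⇒ 8 = 8
φ ⇒ ψ = 3 ⇒ 5 = 8
¬χ = ¬3 = 5
χ ⇔ ¬χ = 3 ⇔ 5 = 6
(φ ⇒ ψ) ⇔ (χ ⇔ ¬χ) = 8 ⇔ 6 = 6
((φ ⇒ ψ) ⇒ (χ ⇒ φ)) ⇔ ((φ ⇒ ψ) ⇔ (χ ⇔ ¬χ)) = 8 ⇔ 6 = 6
¬(((φ ⇒ ψ) ⇒ (χ ⇒ φ)) ⇔ ((φ ⇒ ψ) ⇔ (χ ⇔ ¬χ))) = ¬6 = 2
¬¬(((φ ⇒ ψ) ⇒ (χ ⇒ φ)) ⇔ ((φ ⇒ ψ) ⇔ (χ ⇔ ¬χ))) = ¬2 = 6

6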